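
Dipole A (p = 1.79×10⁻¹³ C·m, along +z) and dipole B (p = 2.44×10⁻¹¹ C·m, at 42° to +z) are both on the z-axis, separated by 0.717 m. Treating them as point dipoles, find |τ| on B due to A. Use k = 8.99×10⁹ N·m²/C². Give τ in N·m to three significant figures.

τ ≈ 1.43×10⁻¹³ N·m

The second dipole sits on the axis of the first, so the field there is axial: E₁ = 2kp₁/r³ along +z.
E₁ = 2(8.99×10⁹)(1.79×10⁻¹³)/(0.717)³ = 0.008731 N/C.
Torque on the second dipole: τ = p₂ E₁ sinθ.
τ = (2.44×10⁻¹¹)(0.008731)·sin42° = 1.426×10⁻¹³ N·m.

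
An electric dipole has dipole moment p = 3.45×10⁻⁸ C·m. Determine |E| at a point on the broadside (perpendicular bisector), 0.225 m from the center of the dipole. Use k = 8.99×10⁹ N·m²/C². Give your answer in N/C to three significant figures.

On the perpendicular bisector E = kp/r³ (half the axial value at the same distance).
E = (8.99×10⁹)(3.45×10⁻⁸) / (0.225)³ = 2.723×10⁴ N/C.

E ≈ 2.72×10⁴ N/C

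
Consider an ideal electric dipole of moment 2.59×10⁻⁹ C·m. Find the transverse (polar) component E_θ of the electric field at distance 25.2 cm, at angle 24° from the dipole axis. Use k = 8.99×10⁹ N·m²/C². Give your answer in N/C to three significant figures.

For a dipole, E_θ = (kp sinθ)/r³.
kp/r³ = (8.99×10⁹)(2.59×10⁻⁹)/(0.252)³ = 1455 N/C.
E_θ = 1455·sin24° = 591.8 N/C.

E_θ ≈ 592 N/C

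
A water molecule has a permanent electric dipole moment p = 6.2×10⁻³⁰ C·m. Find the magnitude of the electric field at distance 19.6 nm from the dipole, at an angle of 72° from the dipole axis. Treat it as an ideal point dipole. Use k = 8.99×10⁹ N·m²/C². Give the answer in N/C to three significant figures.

E ≈ 8400 N/C

At angle θ the dipole field magnitude is E = (kp/r³)·√(1 + 3cos²θ).
kp/r³ = (8.99×10⁹)(6.20×10⁻³⁰) / (1.96×10⁻⁸)³ = 7403 N/C.
√(1 + 3cos²72°) = √(1 + 3·0.0955) = √1.2865 ≈ 1.1342.
E ≈ 7403 × 1.134 = 8396 N/C.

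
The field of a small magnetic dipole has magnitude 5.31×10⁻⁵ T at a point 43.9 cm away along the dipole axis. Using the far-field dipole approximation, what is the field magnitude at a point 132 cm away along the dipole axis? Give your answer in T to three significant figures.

Dipole fields scale as 1/r³ in the far field; the geometry is the same at both points.
B₂ = B₁ · (r₁/r₂)³ = 5.31×10⁻⁵ · (43.9/132)³.
(r₁/r₂)³ = (0.3326)³ = 0.03679.
B₂ ≈ 1.953×10⁻⁶ T.

B ≈ 1.95×10⁻⁶ T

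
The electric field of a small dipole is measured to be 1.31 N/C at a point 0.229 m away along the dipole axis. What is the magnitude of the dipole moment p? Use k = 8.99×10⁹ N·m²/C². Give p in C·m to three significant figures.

On axis E = 2kp/r³, so p = Er³/(2k).
p = (1.31)·(0.229)³ / (2·8.99×10⁹) = 8.750×10⁻¹³ C·m.

p ≈ 8.75×10⁻¹³ C·m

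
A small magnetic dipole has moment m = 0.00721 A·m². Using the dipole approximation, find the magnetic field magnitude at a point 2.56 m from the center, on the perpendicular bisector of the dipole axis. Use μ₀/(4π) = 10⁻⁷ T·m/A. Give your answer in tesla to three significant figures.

In the equatorial plane B = (μ₀/4π)·m/r³ (half the axial value).
B = (10⁻⁷)·(0.00721) / (2.56)³ = 4.297×10⁻¹¹ T.

B ≈ 4.30×10⁻¹¹ T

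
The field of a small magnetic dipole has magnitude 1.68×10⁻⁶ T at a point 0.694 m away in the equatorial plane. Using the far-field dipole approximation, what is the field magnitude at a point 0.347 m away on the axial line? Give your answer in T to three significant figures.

Dipole fields scale as 1/r³ in the far field.
The axial field is twice the equatorial field at the same r, so the geometry factor is 2/1.
B₂ = B₁ · (2/1) · (r₁/r₂)³ = 1.68×10⁻⁶ · 2 · (0.694/0.347)³.
(r₁/r₂)³ = (2)³ = 8.
B₂ ≈ 2.688×10⁻⁵ T.

B ≈ 2.69×10⁻⁵ T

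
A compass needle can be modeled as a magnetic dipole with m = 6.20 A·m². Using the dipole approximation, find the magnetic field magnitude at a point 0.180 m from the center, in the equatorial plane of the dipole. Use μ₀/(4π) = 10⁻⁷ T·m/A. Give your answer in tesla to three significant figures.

B ≈ 1.06×10⁻⁴ T

In the equatorial plane B = (μ₀/4π)·m/r³ (half the axial value).
B = (10⁻⁷)·(6.20) / (0.180)³ = 1.063×10⁻⁴ T.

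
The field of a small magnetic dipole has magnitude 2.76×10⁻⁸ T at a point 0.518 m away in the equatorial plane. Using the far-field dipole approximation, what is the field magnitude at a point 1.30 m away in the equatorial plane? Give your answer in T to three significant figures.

Dipole fields scale as 1/r³ in the far field; the geometry is the same at both points.
B₂ = B₁ · (r₁/r₂)³ = 2.76×10⁻⁸ · (0.518/1.30)³.
(r₁/r₂)³ = (0.3985)³ = 0.06326.
B₂ ≈ 1.746×10⁻⁹ T.

B ≈ 1.75×10⁻⁹ T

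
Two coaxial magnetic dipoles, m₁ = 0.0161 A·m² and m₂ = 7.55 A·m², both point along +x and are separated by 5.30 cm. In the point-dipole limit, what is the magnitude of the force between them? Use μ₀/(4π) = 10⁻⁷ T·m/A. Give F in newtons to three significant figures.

F ≈ 0.00924 N

On-axis B of dipole 1: B = (μ₀/4π)·2m₁/r³. Force on dipole 2: F = m₂·dB/dr.
dB/dr = −(μ₀/4π)·6m₁/r⁴, so |F| = (μ₀/4π)·6m₁m₂/r⁴.
F = 6(10⁻⁷)(0.0161)(7.55)/(0.0530)⁴ = 0.009243 N.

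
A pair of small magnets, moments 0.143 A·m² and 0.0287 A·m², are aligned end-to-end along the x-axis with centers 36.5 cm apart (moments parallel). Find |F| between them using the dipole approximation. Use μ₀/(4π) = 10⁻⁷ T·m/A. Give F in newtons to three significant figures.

On-axis B of dipole 1: B = (μ₀/4π)·2m₁/r³. Force on dipole 2: F = m₂·dB/dr.
dB/dr = −(μ₀/4π)·6m₁/r⁴, so |F| = (μ₀/4π)·6m₁m₂/r⁴.
F = 6(10⁻⁷)(0.143)(0.0287)/(0.365)⁴ = 1.387×10⁻⁷ N.

F ≈ 1.39×10⁻⁷ N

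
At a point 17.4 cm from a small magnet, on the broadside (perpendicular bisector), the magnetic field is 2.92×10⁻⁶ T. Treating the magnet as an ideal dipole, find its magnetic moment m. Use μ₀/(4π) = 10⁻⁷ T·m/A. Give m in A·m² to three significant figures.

In the equatorial plane B = (μ₀/4π)·m/r³, so m = Br³·4π/(μ₀).
m = (2.92×10⁻⁶)·(0.174)³ / (10⁻⁷) = 0.1538 A·m².

m ≈ 0.154 A·m²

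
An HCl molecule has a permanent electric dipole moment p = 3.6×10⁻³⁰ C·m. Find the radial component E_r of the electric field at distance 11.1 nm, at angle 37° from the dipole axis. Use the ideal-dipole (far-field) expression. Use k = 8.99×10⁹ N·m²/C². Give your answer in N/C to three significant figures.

E_r ≈ 3.78×10⁴ N/C

For a dipole, E_r = (2kp cosθ)/r³.
kp/r³ = (8.99×10⁹)(3.60×10⁻³⁰)/(1.11×10⁻⁸)³ = 2.366×10⁴ N/C.
E_r = 2·2.366×10⁴·cos37° = 3.780×10⁴ N/C.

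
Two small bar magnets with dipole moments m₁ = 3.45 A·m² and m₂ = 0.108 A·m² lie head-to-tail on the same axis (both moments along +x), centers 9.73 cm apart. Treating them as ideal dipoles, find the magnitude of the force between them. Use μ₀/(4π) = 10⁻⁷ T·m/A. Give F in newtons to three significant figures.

F ≈ 0.00249 N

On-axis B of dipole 1: B = (μ₀/4π)·2m₁/r³. Force on dipole 2: F = m₂·dB/dr.
dB/dr = −(μ₀/4π)·6m₁/r⁴, so |F| = (μ₀/4π)·6m₁m₂/r⁴.
F = 6(10⁻⁷)(3.45)(0.108)/(0.0973)⁴ = 0.002494 N.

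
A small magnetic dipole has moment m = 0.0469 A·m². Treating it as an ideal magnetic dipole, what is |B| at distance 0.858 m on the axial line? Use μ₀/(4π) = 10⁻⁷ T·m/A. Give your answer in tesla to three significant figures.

On axis B = (μ₀/4π)·2m/r³.
B = 2·(10⁻⁷)·(0.0469) / (0.858)³ = 1.485×10⁻⁸ T.

B ≈ 1.49×10⁻⁸ T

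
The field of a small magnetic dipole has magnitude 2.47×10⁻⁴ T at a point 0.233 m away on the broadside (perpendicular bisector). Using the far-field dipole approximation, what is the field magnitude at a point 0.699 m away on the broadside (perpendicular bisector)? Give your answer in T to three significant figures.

Dipole fields scale as 1/r³ in the far field; the geometry is the same at both points.
B₂ = B₁ · (r₁/r₂)³ = 2.47×10⁻⁴ · (0.233/0.699)³.
(r₁/r₂)³ = (0.3333)³ = 0.03704.
B₂ ≈ 9.148×10⁻⁶ T.

B ≈ 9.15×10⁻⁶ T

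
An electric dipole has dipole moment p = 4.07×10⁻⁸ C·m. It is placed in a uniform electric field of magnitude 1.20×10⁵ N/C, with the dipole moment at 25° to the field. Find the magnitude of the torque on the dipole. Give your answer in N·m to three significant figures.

Torque on an electric dipole: τ = pE sinθ.
τ = (4.07×10⁻⁸)(1.20×10⁵)·sin25° = 0.002064 N·m.

τ ≈ 0.00206 N·m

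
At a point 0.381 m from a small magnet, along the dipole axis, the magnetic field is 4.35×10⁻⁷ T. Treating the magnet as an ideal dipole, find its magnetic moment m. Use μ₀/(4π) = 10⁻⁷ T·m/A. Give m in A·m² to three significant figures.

On axis B = (μ₀/4π)·2m/r³, so m = Br³·4π/(μ₀·2).
m = (4.35×10⁻⁷)·(0.381)³ / (2·10⁻⁷) = 0.1203 A·m².

m ≈ 0.120 A·m²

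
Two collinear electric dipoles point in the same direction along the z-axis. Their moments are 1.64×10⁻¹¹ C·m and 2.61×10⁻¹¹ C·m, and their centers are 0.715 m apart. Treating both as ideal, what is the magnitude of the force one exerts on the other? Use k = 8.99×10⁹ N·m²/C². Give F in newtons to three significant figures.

F ≈ 8.83×10⁻¹¹ N

On-axis field of dipole 1 at distance r: E = 2kp₁/r³. Force on dipole 2 is F = p₂·dE/dr (gradient along axis).
dE/dr = −6kp₁/r⁴, so |F| = 6kp₁p₂/r⁴ (attractive for aligned moments).
F = 6(8.99×10⁹)(1.64×10⁻¹¹)(2.61×10⁻¹¹)/(0.715)⁴ = 8.834×10⁻¹¹ N.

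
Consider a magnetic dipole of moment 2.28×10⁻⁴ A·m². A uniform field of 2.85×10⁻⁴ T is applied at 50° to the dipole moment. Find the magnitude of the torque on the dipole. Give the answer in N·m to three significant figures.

Torque on a magnetic dipole: τ = mB sinθ.
τ = (2.28×10⁻⁴)(2.85×10⁻⁴)·sin50° = 4.978×10⁻⁸ N·m.

τ ≈ 4.98×10⁻⁸ N·m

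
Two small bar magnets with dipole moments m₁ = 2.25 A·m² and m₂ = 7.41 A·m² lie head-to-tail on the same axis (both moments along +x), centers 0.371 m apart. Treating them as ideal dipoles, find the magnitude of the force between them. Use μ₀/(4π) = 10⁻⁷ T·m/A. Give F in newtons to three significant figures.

F ≈ 5.28×10⁻⁴ N

On-axis B of dipole 1: B = (μ₀/4π)·2m₁/r³. Force on dipole 2: F = m₂·dB/dr.
dB/dr = −(μ₀/4π)·6m₁/r⁴, so |F| = (μ₀/4π)·6m₁m₂/r⁴.
F = 6(10⁻⁷)(2.25)(7.41)/(0.371)⁴ = 5.280×10⁻⁴ N.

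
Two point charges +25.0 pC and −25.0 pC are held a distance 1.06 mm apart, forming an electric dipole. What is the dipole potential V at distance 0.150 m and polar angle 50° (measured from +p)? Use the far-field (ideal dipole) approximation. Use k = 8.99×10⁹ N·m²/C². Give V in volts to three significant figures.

Dipole moment p = qd = (2.50×10⁻¹¹ C)(0.00106 m) = 2.65×10⁻¹⁴ C·m.
The dipole potential is V = kp cosθ / r².
V = (8.99×10⁹)(2.65×10⁻¹⁴)·cos50° / (0.150)² = 0.006806 V.

V ≈ 0.00681 V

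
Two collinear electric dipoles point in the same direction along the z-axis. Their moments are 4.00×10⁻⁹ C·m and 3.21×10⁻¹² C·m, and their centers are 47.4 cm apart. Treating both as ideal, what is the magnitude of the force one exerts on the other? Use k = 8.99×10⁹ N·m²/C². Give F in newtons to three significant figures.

On-axis field of dipole 1 at distance r: E = 2kp₁/r³. Force on dipole 2 is F = p₂·dE/dr (gradient along axis).
dE/dr = −6kp₁/r⁴, so |F| = 6kp₁p₂/r⁴ (attractive for aligned moments).
F = 6(8.99×10⁹)(4.00×10⁻⁹)(3.21×10⁻¹²)/(0.474)⁴ = 1.372×10⁻⁸ N.

F ≈ 1.37×10⁻⁸ N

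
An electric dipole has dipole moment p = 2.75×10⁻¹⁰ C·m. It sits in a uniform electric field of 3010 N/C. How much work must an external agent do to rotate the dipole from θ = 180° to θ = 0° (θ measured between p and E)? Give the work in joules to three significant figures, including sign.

W_ext = ΔU = U(θ₂) − U(θ₁) = −pE cosθ₂ − (−pE cosθ₁) = pE(cosθ₁ − cosθ₂).
W = (2.75×10⁻¹⁰)(3010)·(cos180° − cos0°) = (8.278×10⁻⁷)·(-2.0000) = -1.655×10⁻⁶ J.

W ≈ -1.66×10⁻⁶ J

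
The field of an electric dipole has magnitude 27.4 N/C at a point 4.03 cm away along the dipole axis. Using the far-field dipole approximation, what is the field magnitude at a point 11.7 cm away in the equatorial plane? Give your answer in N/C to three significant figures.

Dipole fields scale as 1/r³ in the far field.
The axial field is twice the equatorial field at the same r, so the geometry factor is 1/2.
E₂ = E₁ · (1/2) · (r₁/r₂)³ = 27.4 · 0.5 · (4.03/11.7)³.
(r₁/r₂)³ = (0.3444)³ = 0.04087.
E₂ ≈ 0.5599 N/C.

E ≈ 0.560 N/C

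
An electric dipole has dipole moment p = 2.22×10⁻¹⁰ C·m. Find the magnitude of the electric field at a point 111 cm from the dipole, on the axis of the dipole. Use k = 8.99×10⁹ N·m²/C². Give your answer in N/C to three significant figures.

E ≈ 2.92 N/C

On the dipole axis E = 2kp/r³.
E = 2·(8.99×10⁹)(2.22×10⁻¹⁰) / (1.11)³ = 2.919 N/C.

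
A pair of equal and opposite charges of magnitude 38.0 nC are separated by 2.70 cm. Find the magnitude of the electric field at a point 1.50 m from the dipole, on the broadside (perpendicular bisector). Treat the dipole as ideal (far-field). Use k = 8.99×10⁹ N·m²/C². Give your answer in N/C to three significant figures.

Dipole moment p = qd = (3.80×10⁻⁸ C)(0.0270 m) = 1.026×10⁻⁹ C·m.
On the perpendicular bisector E = kp/r³ (half the axial value at the same distance).
E = (8.99×10⁹)(1.026×10⁻⁹) / (1.50)³ = 2.733 N/C.

E ≈ 2.73 N/C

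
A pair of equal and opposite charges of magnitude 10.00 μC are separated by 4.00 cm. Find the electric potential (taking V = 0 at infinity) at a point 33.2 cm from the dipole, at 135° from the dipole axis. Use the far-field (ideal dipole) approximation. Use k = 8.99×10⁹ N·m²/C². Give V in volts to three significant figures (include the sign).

Dipole moment p = qd = (1.00×10⁻⁵ C)(0.0400 m) = 4.00×10⁻⁷ C·m.
The dipole potential is V = kp cosθ / r².
V = (8.99×10⁹)(4.00×10⁻⁷)·cos135° / (0.332)² = -2.307×10⁴ V.

V ≈ -2.31×10⁴ V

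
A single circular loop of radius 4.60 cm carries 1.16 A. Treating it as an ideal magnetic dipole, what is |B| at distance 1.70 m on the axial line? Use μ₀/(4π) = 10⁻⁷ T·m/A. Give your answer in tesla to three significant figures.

B ≈ 3.14×10⁻¹⁰ T

Magnetic moment m = IA = Iπa² = (1.16)·π·(0.0460)² = 0.007711 A·m².
On axis B = (μ₀/4π)·2m/r³.
B = 2·(10⁻⁷)·(0.007711) / (1.70)³ = 3.139×10⁻¹⁰ T.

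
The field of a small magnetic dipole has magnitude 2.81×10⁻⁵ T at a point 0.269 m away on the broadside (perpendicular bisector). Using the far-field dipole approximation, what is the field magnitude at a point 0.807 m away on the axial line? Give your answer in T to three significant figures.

Dipole fields scale as 1/r³ in the far field.
The axial field is twice the equatorial field at the same r, so the geometry factor is 2/1.
B₂ = B₁ · (2/1) · (r₁/r₂)³ = 2.81×10⁻⁵ · 2 · (0.269/0.807)³.
(r₁/r₂)³ = (0.3333)³ = 0.03704.
B₂ ≈ 2.081×10⁻⁶ T.

B ≈ 2.08×10⁻⁶ T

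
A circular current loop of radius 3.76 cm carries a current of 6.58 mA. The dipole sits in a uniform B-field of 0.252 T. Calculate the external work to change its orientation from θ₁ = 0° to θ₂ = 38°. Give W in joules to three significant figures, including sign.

W ≈ 1.56×10⁻⁶ J

Magnetic moment m = IA = Iπa² = (0.00658)·π·(0.0376)² = 2.922×10⁻⁵ A·m².
W_ext = ΔU = −mB cosθ₂ + mB cosθ₁ = mB(cosθ₁ − cosθ₂).
W = (2.922×10⁻⁵)(0.252)·(cos0° − cos38°) = (7.363×10⁻⁶)·(+0.2120) = 1.561×10⁻⁶ J.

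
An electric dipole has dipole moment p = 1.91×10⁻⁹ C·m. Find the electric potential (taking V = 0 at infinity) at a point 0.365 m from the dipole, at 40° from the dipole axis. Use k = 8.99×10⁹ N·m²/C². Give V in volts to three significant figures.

V ≈ 98.7 V

The dipole potential is V = kp cosθ / r².
V = (8.99×10⁹)(1.91×10⁻⁹)·cos40° / (0.365)² = 98.73 V.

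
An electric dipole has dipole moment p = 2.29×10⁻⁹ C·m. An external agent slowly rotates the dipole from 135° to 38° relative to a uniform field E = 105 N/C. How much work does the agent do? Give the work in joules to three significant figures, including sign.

W ≈ -3.60×10⁻⁷ J

W_ext = ΔU = U(θ₂) − U(θ₁) = −pE cosθ₂ − (−pE cosθ₁) = pE(cosθ₁ − cosθ₂).
W = (2.29×10⁻⁹)(105)·(cos135° − cos38°) = (2.404×10⁻⁷)·(-1.4951) = -3.595×10⁻⁷ J.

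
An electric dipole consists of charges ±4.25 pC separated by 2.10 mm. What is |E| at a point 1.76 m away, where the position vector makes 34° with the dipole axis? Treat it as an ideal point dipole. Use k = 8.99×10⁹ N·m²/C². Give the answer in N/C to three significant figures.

E ≈ 2.58×10⁻⁵ N/C

Dipole moment p = qd = (4.25×10⁻¹² C)(0.00210 m) = 8.925×10⁻¹⁵ C·m.
At angle θ the dipole field magnitude is E = (kp/r³)·√(1 + 3cos²θ).
kp/r³ = (8.99×10⁹)(8.925×10⁻¹⁵) / (1.76)³ = 1.472×10⁻⁵ N/C.
√(1 + 3cos²34°) = √(1 + 3·0.6873) = √3.0619 ≈ 1.7498.
E ≈ 1.472×10⁻⁵ × 1.750 = 2.575×10⁻⁵ N/C.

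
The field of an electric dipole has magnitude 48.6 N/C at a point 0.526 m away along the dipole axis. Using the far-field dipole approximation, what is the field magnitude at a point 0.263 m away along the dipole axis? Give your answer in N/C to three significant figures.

Dipole fields scale as 1/r³ in the far field; the geometry is the same at both points.
E₂ = E₁ · (r₁/r₂)³ = 48.6 · (0.526/0.263)³.
(r₁/r₂)³ = (2)³ = 8.
E₂ ≈ 388.8 N/C.

E ≈ 389 N/C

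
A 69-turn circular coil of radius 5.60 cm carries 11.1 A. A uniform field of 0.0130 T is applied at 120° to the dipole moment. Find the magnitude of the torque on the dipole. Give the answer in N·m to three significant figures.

τ ≈ 0.0850 N·m

m = NIA = NIπa² = 69·(11.1)·π·(0.0560)² = 7.546 A·m².
Torque on a magnetic dipole: τ = mB sinθ.
τ = (7.546)(0.0130)·sin120° = 0.08496 N·m.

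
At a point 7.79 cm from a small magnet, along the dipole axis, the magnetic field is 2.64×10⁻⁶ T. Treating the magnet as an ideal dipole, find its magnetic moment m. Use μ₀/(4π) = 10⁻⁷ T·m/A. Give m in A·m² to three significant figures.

m ≈ 0.00624 A·m²

On axis B = (μ₀/4π)·2m/r³, so m = Br³·4π/(μ₀·2).
m = (2.64×10⁻⁶)·(0.0779)³ / (2·10⁻⁷) = 0.006240 A·m².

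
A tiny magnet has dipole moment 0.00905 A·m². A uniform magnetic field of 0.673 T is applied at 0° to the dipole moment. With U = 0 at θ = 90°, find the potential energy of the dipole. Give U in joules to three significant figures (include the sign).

U = −m·B = −mB cosθ.
U = −(0.00905)(0.673)·cos0° = -0.006091 J.

U ≈ -0.00609 J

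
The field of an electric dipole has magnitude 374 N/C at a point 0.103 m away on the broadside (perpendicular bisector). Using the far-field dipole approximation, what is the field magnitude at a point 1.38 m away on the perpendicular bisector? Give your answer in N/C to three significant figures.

Dipole fields scale as 1/r³ in the far field; the geometry is the same at both points.
E₂ = E₁ · (r₁/r₂)³ = 374 · (0.103/1.38)³.
(r₁/r₂)³ = (0.07464)³ = 0.0004158.
E₂ ≈ 0.1555 N/C.

E ≈ 0.156 N/C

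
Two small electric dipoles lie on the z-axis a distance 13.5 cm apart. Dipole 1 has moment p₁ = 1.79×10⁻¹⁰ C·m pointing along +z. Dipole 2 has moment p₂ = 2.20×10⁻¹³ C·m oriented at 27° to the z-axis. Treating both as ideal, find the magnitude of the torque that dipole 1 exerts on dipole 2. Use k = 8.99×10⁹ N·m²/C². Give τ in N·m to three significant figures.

The second dipole sits on the axis of the first, so the field there is axial: E₁ = 2kp₁/r³ along +z.
E₁ = 2(8.99×10⁹)(1.79×10⁻¹⁰)/(0.135)³ = 1308 N/C.
Torque on the second dipole: τ = p₂ E₁ sinθ.
τ = (2.20×10⁻¹³)(1308)·sin27° = 1.307×10⁻¹⁰ N·m.

τ ≈ 1.31×10⁻¹⁰ N·m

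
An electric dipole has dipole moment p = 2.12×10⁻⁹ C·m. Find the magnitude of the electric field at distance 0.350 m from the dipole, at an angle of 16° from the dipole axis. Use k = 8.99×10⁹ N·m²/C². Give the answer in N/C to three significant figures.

E ≈ 863 N/C

At angle θ the dipole field magnitude is E = (kp/r³)·√(1 + 3cos²θ).
kp/r³ = (8.99×10⁹)(2.12×10⁻⁹) / (0.350)³ = 444.5 N/C.
√(1 + 3cos²16°) = √(1 + 3·0.9240) = √3.7721 ≈ 1.9422.
E ≈ 444.5 × 1.942 = 863.3 N/C.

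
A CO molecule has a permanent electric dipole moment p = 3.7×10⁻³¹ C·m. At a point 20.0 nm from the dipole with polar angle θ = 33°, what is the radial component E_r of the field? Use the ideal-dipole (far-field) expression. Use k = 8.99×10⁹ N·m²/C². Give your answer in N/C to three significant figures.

For a dipole, E_r = (2kp cosθ)/r³.
kp/r³ = (8.99×10⁹)(3.70×10⁻³¹)/(2.00×10⁻⁸)³ = 415.8 N/C.
E_r = 2·415.8·cos33° = 697.4 N/C.

E_r ≈ 697 N/C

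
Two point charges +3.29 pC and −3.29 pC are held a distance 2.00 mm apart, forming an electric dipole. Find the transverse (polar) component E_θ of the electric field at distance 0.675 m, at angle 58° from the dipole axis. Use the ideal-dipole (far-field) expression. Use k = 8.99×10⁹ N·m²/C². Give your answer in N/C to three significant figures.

Dipole moment p = qd = (3.29×10⁻¹² C)(0.00200 m) = 6.58×10⁻¹⁵ C·m.
For a dipole, E_θ = (kp sinθ)/r³.
kp/r³ = (8.99×10⁹)(6.58×10⁻¹⁵)/(0.675)³ = 1.923×10⁻⁴ N/C.
E_θ = 1.923×10⁻⁴·sin58° = 1.631×10⁻⁴ N/C.

E_θ ≈ 1.63×10⁻⁴ N/C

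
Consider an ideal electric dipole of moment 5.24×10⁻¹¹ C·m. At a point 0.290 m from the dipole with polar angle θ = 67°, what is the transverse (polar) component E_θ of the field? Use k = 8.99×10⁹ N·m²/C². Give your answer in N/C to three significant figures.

E_θ ≈ 17.8 N/C

For a dipole, E_θ = (kp sinθ)/r³.
kp/r³ = (8.99×10⁹)(5.24×10⁻¹¹)/(0.290)³ = 19.32 N/C.
E_θ = 19.32·sin67° = 17.78 N/C.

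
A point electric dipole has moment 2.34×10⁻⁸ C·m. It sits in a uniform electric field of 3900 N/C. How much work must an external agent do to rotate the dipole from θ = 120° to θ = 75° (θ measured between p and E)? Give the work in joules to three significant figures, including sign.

W_ext = ΔU = U(θ₂) − U(θ₁) = −pE cosθ₂ − (−pE cosθ₁) = pE(cosθ₁ − cosθ₂).
W = (2.34×10⁻⁸)(3900)·(cos120° − cos75°) = (9.126×10⁻⁵)·(-0.7588) = -6.925×10⁻⁵ J.

W ≈ -6.92×10⁻⁵ J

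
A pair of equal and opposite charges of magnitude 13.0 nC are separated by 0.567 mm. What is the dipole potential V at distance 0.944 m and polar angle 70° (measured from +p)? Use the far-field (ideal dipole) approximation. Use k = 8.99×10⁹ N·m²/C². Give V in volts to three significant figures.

Dipole moment p = qd = (1.30×10⁻⁸ C)(5.67×10⁻⁴ m) = 7.371×10⁻¹² C·m.
The dipole potential is V = kp cosθ / r².
V = (8.99×10⁹)(7.371×10⁻¹²)·cos70° / (0.944)² = 0.02543 V.

V ≈ 0.0254 V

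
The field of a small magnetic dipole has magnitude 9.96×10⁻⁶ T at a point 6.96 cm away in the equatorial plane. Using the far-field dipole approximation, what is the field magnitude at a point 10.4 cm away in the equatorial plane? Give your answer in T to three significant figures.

Dipole fields scale as 1/r³ in the far field; the geometry is the same at both points.
B₂ = B₁ · (r₁/r₂)³ = 9.96×10⁻⁶ · (6.96/10.4)³.
(r₁/r₂)³ = (0.6692)³ = 0.2997.
B₂ ≈ 2.985×10⁻⁶ T.

B ≈ 2.99×10⁻⁶ T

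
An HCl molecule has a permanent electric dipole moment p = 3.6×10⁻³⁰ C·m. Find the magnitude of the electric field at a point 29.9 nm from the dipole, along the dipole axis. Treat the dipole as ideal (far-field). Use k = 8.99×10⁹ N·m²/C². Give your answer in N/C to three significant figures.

E ≈ 2420 N/C

On the dipole axis E = 2kp/r³.
E = 2·(8.99×10⁹)(3.60×10⁻³⁰) / (2.99×10⁻⁸)³ = 2421 N/C.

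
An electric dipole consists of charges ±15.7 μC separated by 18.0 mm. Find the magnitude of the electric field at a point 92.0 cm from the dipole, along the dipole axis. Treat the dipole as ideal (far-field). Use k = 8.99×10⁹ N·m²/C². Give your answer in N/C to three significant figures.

E ≈ 6530 N/C

Dipole moment p = qd = (1.57×10⁻⁵ C)(0.0180 m) = 2.826×10⁻⁷ C·m.
On the dipole axis E = 2kp/r³.
E = 2·(8.99×10⁹)(2.826×10⁻⁷) / (0.920)³ = 6525 N/C.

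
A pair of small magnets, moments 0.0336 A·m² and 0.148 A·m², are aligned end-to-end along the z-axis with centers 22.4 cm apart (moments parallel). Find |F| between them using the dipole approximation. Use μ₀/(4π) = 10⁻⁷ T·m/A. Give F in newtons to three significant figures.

On-axis B of dipole 1: B = (μ₀/4π)·2m₁/r³. Force on dipole 2: F = m₂·dB/dr.
dB/dr = −(μ₀/4π)·6m₁/r⁴, so |F| = (μ₀/4π)·6m₁m₂/r⁴.
F = 6(10⁻⁷)(0.0336)(0.148)/(0.224)⁴ = 1.185×10⁻⁶ N.

F ≈ 1.19×10⁻⁶ N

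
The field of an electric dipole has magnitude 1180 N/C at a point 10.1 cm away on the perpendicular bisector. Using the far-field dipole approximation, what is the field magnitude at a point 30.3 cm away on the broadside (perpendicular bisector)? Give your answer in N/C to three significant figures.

Dipole fields scale as 1/r³ in the far field; the geometry is the same at both points.
E₂ = E₁ · (r₁/r₂)³ = 1180 · (10.1/30.3)³.
(r₁/r₂)³ = (0.3333)³ = 0.03704.
E₂ ≈ 43.70 N/C.

E ≈ 43.7 N/C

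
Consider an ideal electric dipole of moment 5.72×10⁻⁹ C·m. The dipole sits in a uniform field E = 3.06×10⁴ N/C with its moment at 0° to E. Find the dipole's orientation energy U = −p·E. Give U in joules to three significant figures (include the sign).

U = −p·E = −pE cosθ.
U = −(5.72×10⁻⁹)(3.06×10⁴)·cos0° = -1.750×10⁻⁴ J.

U ≈ -1.75×10⁻⁴ J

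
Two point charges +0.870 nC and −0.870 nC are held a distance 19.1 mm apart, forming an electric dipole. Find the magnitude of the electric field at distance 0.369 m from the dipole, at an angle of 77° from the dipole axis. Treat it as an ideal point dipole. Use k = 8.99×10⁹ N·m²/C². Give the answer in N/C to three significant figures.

E ≈ 3.19 N/C

Dipole moment p = qd = (8.70×10⁻¹⁰ C)(0.0191 m) = 1.662×10⁻¹¹ C·m.
At angle θ the dipole field magnitude is E = (kp/r³)·√(1 + 3cos²θ).
kp/r³ = (8.99×10⁹)(1.662×10⁻¹¹) / (0.369)³ = 2.974 N/C.
√(1 + 3cos²77°) = √(1 + 3·0.0506) = √1.1518 ≈ 1.0732.
E ≈ 2.974 × 1.073 = 3.192 N/C.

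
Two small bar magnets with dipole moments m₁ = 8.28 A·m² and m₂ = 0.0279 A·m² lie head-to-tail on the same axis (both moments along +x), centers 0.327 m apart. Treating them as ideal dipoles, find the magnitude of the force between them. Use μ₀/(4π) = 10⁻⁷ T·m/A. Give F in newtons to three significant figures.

On-axis B of dipole 1: B = (μ₀/4π)·2m₁/r³. Force on dipole 2: F = m₂·dB/dr.
dB/dr = −(μ₀/4π)·6m₁/r⁴, so |F| = (μ₀/4π)·6m₁m₂/r⁴.
F = 6(10⁻⁷)(8.28)(0.0279)/(0.327)⁴ = 1.212×10⁻⁵ N.

F ≈ 1.21×10⁻⁵ N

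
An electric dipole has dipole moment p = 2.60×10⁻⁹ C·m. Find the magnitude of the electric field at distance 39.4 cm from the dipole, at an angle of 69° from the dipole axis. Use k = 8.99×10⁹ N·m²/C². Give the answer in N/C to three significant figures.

At angle θ the dipole field magnitude is E = (kp/r³)·√(1 + 3cos²θ).
kp/r³ = (8.99×10⁹)(2.60×10⁻⁹) / (0.394)³ = 382.2 N/C.
√(1 + 3cos²69°) = √(1 + 3·0.1284) = √1.3853 ≈ 1.1770.
E ≈ 382.2 × 1.177 = 449.8 N/C.

E ≈ 450 N/C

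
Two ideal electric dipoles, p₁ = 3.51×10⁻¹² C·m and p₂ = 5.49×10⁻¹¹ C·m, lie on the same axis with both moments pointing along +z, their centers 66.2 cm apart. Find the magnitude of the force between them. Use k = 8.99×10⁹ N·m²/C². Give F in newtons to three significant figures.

On-axis field of dipole 1 at distance r: E = 2kp₁/r³. Force on dipole 2 is F = p₂·dE/dr (gradient along axis).
dE/dr = −6kp₁/r⁴, so |F| = 6kp₁p₂/r⁴ (attractive for aligned moments).
F = 6(8.99×10⁹)(3.51×10⁻¹²)(5.49×10⁻¹¹)/(0.662)⁴ = 5.412×10⁻¹¹ N.

F ≈ 5.41×10⁻¹¹ N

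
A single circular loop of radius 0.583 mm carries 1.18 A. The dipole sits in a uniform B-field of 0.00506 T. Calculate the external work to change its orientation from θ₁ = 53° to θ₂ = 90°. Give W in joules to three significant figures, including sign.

W ≈ 3.84×10⁻⁹ J

Magnetic moment m = IA = Iπa² = (1.18)·π·(5.83×10⁻⁴)² = 1.26×10⁻⁶ A·m².
W_ext = ΔU = −mB cosθ₂ + mB cosθ₁ = mB(cosθ₁ − cosθ₂).
W = (1.26×10⁻⁶)(0.00506)·(cos53° − cos90°) = (6.376×10⁻⁹)·(+0.6018) = 3.837×10⁻⁹ J.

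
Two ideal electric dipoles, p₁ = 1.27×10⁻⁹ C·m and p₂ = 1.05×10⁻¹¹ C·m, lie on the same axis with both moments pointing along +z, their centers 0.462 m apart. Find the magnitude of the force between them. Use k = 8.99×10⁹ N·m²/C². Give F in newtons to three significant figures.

F ≈ 1.58×10⁻⁸ N

On-axis field of dipole 1 at distance r: E = 2kp₁/r³. Force on dipole 2 is F = p₂·dE/dr (gradient along axis).
dE/dr = −6kp₁/r⁴, so |F| = 6kp₁p₂/r⁴ (attractive for aligned moments).
F = 6(8.99×10⁹)(1.27×10⁻⁹)(1.05×10⁻¹¹)/(0.462)⁴ = 1.579×10⁻⁸ N.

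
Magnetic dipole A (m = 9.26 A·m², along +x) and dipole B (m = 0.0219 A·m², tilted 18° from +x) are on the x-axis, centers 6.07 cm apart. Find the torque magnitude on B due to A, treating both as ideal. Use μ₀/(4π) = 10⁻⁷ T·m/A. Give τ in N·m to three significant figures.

τ ≈ 5.60×10⁻⁵ N·m

Dipole B is on the axis of dipole A, so B₁ there is axial: B₁ = (μ₀/4π)·2m₁/r³ along +x.
B₁ = 2(10⁻⁷)(9.26)/(0.0607)³ = 0.008281 T.
τ = m₂ B₁ sinθ.
τ = (0.0219)(0.008281)·sin18° = 5.604×10⁻⁵ N·m.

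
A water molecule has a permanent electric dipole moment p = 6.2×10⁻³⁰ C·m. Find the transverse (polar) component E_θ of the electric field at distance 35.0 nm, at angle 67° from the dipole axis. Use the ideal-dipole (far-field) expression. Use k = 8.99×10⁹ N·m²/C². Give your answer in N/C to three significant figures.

For a dipole, E_θ = (kp sinθ)/r³.
kp/r³ = (8.99×10⁹)(6.20×10⁻³⁰)/(3.50×10⁻⁸)³ = 1300 N/C.
E_θ = 1300·sin67° = 1197 N/C.

E_θ ≈ 1200 N/C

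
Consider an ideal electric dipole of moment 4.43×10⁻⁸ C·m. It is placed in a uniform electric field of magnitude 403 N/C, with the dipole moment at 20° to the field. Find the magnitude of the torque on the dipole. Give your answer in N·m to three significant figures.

Torque on an electric dipole: τ = pE sinθ.
τ = (4.43×10⁻⁸)(403)·sin20° = 6.106×10⁻⁶ N·m.

τ ≈ 6.11×10⁻⁶ N·m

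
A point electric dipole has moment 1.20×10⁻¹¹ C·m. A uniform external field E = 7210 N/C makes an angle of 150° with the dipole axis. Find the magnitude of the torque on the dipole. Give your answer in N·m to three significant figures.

Torque on an electric dipole: τ = pE sinθ.
τ = (1.20×10⁻¹¹)(7210)·sin150° = 4.326×10⁻⁸ N·m.

τ ≈ 4.33×10⁻⁸ N·m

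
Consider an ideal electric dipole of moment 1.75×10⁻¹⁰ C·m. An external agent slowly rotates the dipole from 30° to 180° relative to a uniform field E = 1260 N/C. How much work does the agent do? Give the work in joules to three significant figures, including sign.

W ≈ 4.11×10⁻⁷ J

W_ext = ΔU = U(θ₂) − U(θ₁) = −pE cosθ₂ − (−pE cosθ₁) = pE(cosθ₁ − cosθ₂).
W = (1.75×10⁻¹⁰)(1260)·(cos30° − cos180°) = (2.205×10⁻⁷)·(+1.8660) = 4.115×10⁻⁷ J.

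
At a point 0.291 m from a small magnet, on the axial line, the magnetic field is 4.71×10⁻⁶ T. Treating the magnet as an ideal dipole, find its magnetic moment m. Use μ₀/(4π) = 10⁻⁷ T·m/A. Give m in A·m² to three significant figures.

On axis B = (μ₀/4π)·2m/r³, so m = Br³·4π/(μ₀·2).
m = (4.71×10⁻⁶)·(0.291)³ / (2·10⁻⁷) = 0.5803 A·m².

m ≈ 0.580 A·m²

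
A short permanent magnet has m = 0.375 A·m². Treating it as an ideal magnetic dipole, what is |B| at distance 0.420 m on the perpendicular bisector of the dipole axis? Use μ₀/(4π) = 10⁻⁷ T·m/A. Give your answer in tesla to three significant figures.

In the equatorial plane B = (μ₀/4π)·m/r³ (half the axial value).
B = (10⁻⁷)·(0.375) / (0.420)³ = 5.062×10⁻⁷ T.

B ≈ 5.06×10⁻⁷ T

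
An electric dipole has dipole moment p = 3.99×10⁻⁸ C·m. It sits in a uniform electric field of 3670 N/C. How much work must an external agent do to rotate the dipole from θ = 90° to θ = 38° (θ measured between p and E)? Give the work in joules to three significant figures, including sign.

W_ext = ΔU = U(θ₂) − U(θ₁) = −pE cosθ₂ − (−pE cosθ₁) = pE(cosθ₁ − cosθ₂).
W = (3.99×10⁻⁸)(3670)·(cos90° − cos38°) = (1.464×10⁻⁴)·(-0.7880) = -1.154×10⁻⁴ J.

W ≈ -1.15×10⁻⁴ J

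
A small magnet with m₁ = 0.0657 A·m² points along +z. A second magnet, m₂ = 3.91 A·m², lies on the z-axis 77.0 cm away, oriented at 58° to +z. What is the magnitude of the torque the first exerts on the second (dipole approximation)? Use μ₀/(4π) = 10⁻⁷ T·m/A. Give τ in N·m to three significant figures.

τ ≈ 9.54×10⁻⁸ N·m

Dipole B is on the axis of dipole A, so B₁ there is axial: B₁ = (μ₀/4π)·2m₁/r³ along +z.
B₁ = 2(10⁻⁷)(0.0657)/(0.770)³ = 2.878×10⁻⁸ T.
τ = m₂ B₁ sinθ.
τ = (3.91)(2.878×10⁻⁸)·sin58° = 9.544×10⁻⁸ N·m.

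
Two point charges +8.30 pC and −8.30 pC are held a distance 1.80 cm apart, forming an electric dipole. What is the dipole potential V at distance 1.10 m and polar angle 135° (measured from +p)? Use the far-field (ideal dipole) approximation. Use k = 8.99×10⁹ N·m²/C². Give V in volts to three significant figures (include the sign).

Dipole moment p = qd = (8.30×10⁻¹² C)(0.0180 m) = 1.494×10⁻¹³ C·m.
The dipole potential is V = kp cosθ / r².
V = (8.99×10⁹)(1.494×10⁻¹³)·cos135° / (1.10)² = -7.849×10⁻⁴ V.

V ≈ -7.85×10⁻⁴ V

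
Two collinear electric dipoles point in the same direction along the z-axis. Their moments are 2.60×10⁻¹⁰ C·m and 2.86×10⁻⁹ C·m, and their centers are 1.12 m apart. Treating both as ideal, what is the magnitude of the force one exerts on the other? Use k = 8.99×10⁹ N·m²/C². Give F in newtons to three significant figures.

On-axis field of dipole 1 at distance r: E = 2kp₁/r³. Force on dipole 2 is F = p₂·dE/dr (gradient along axis).
dE/dr = −6kp₁/r⁴, so |F| = 6kp₁p₂/r⁴ (attractive for aligned moments).
F = 6(8.99×10⁹)(2.60×10⁻¹⁰)(2.86×10⁻⁹)/(1.12)⁴ = 2.549×10⁻⁸ N.

F ≈ 2.55×10⁻⁸ N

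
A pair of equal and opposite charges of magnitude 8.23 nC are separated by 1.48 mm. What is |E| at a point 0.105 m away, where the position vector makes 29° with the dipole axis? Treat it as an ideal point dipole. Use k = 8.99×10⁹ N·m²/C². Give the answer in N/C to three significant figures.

E ≈ 172 N/C

Dipole moment p = qd = (8.23×10⁻⁹ C)(0.00148 m) = 1.218×10⁻¹¹ C·m.
At angle θ the dipole field magnitude is E = (kp/r³)·√(1 + 3cos²θ).
kp/r³ = (8.99×10⁹)(1.218×10⁻¹¹) / (0.105)³ = 94.59 N/C.
√(1 + 3cos²29°) = √(1 + 3·0.7650) = √3.2949 ≈ 1.8152.
E ≈ 94.59 × 1.815 = 171.7 N/C.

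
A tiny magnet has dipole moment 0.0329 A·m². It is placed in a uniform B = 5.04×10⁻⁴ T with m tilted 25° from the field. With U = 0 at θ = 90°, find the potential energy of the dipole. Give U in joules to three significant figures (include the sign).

U ≈ -1.50×10⁻⁵ J

U = −m·B = −mB cosθ.
U = −(0.0329)(5.04×10⁻⁴)·cos25° = -1.503×10⁻⁵ J.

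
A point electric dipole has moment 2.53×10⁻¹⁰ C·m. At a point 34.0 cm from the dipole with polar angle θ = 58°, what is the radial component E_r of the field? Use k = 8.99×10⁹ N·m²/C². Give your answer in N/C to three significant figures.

For a dipole, E_r = (2kp cosθ)/r³.
kp/r³ = (8.99×10⁹)(2.53×10⁻¹⁰)/(0.340)³ = 57.87 N/C.
E_r = 2·57.87·cos58° = 61.33 N/C.

E_r ≈ 61.3 N/C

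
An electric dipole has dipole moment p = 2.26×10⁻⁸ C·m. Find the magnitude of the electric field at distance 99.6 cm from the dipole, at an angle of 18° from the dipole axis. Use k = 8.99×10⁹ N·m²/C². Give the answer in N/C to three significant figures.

At angle θ the dipole field magnitude is E = (kp/r³)·√(1 + 3cos²θ).
kp/r³ = (8.99×10⁹)(2.26×10⁻⁸) / (0.996)³ = 205.6 N/C.
√(1 + 3cos²18°) = √(1 + 3·0.9045) = √3.7135 ≈ 1.9271.
E ≈ 205.6 × 1.927 = 396.3 N/C.

E ≈ 396 N/C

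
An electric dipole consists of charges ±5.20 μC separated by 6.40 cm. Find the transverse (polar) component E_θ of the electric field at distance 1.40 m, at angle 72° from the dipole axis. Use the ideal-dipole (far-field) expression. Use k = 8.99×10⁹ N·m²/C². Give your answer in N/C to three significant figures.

E_θ ≈ 1040 N/C

Dipole moment p = qd = (5.20×10⁻⁶ C)(0.0640 m) = 3.328×10⁻⁷ C·m.
For a dipole, E_θ = (kp sinθ)/r³.
kp/r³ = (8.99×10⁹)(3.328×10⁻⁷)/(1.40)³ = 1090 N/C.
E_θ = 1090·sin72° = 1037 N/C.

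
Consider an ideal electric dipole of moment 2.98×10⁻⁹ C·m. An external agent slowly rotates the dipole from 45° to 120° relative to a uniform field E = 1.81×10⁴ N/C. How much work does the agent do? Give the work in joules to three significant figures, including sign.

W ≈ 6.51×10⁻⁵ J

W_ext = ΔU = U(θ₂) − U(θ₁) = −pE cosθ₂ − (−pE cosθ₁) = pE(cosθ₁ − cosθ₂).
W = (2.98×10⁻⁹)(1.81×10⁴)·(cos45° − cos120°) = (5.394×10⁻⁵)·(+1.2071) = 6.511×10⁻⁵ J.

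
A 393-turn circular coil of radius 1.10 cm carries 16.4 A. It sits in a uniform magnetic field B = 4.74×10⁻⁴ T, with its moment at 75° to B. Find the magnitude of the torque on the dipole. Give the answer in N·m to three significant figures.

τ ≈ 0.00112 N·m

m = NIA = NIπa² = 393·(16.4)·π·(0.0110)² = 2.45 A·m².
Torque on a magnetic dipole: τ = mB sinθ.
τ = (2.45)(4.74×10⁻⁴)·sin75° = 0.001122 N·m.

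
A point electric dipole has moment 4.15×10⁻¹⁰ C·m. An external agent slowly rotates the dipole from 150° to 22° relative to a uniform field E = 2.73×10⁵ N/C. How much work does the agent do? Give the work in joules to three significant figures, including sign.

W ≈ -2.03×10⁻⁴ J

W_ext = ΔU = U(θ₂) − U(θ₁) = −pE cosθ₂ − (−pE cosθ₁) = pE(cosθ₁ − cosθ₂).
W = (4.15×10⁻¹⁰)(2.73×10⁵)·(cos150° − cos22°) = (1.133×10⁻⁴)·(-1.7932) = -2.032×10⁻⁴ J.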